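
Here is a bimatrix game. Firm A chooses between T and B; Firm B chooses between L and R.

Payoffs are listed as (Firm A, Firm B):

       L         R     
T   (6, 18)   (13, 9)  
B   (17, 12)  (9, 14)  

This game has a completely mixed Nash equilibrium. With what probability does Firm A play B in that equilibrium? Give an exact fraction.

9/11

Let x be the probability that Firm A plays T. In a completely mixed equilibrium, Firm B must be indifferent between L and R.
Firm B's expected payoff from L is 18x + 12(1−x); from R it is 9x + 14(1−x).
Setting these equal: 6x + 12 = −5x + 14, so x = 2/11.
Therefore Firm A plays B with probability 1 − 2/11 = 9/11.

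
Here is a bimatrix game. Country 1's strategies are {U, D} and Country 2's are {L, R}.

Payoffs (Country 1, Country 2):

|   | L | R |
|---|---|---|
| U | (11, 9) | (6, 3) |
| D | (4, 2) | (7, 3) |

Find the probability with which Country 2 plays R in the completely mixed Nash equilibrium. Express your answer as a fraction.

Let c be the probability that Country 2 plays L. In a completely mixed equilibrium, Country 1 must be indifferent between U and D.
Country 1's expected payoff from U is 11c + 6(1−c); from D it is 4c + 7(1−c).
Setting these equal: 5c + 6 = −3c + 7, so c = 1/8.
Therefore Country 2 plays R with probability 1 − 1/8 = 7/8.

7/8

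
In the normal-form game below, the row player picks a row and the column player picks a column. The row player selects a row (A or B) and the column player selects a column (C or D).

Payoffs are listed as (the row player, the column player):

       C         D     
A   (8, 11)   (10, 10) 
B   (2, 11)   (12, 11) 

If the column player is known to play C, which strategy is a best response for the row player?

Against C, the row player earns 8 from A and 2 from B.
So A is the best response.

A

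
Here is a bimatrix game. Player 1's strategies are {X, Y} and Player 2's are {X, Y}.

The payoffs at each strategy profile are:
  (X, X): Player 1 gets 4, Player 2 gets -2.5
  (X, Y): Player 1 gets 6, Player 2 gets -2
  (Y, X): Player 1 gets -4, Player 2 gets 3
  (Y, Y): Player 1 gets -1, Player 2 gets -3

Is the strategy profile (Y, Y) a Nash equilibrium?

No

At (Y, Y), Player 1 earns -1; switching to X would give 6, so Player 1 would deviate.
Player 2 earns -3; switching to X would give 3, so Player 2 would deviate.
Since at least one player can profitably deviate, this is not a Nash equilibrium.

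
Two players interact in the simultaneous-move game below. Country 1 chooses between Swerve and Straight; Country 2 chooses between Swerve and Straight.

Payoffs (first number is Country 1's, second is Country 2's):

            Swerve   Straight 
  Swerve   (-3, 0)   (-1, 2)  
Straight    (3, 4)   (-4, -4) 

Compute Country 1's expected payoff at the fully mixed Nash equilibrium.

First find q, the probability Country 2 plays Swerve, from Country 1's indifference between Swerve and Straight: −3q − (1−q) = 3q − 4(1−q), giving q = 1/3.
Since Country 1 is indifferent in equilibrium, Country 1's expected payoff equals the payoff from either row against (1/3, 2/3). Using Swerve: −3(1/3) − (2/3) = -5/3.

-5/3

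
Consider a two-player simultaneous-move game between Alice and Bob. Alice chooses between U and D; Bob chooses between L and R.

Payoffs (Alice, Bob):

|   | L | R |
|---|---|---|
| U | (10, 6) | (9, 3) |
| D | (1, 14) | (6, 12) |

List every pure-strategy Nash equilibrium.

(U, L): Alice gets 10 ≥ 1 from D, and Bob gets 6 ≥ 3 from R — Nash equilibrium.
(U, R): Bob prefers L (6 > 3) — not an equilibrium.
(D, L): Alice prefers U (10 > 1) — not an equilibrium.
(D, R): Alice prefers U (9 > 6); Bob prefers L (14 > 12) — not an equilibrium.

(U, L)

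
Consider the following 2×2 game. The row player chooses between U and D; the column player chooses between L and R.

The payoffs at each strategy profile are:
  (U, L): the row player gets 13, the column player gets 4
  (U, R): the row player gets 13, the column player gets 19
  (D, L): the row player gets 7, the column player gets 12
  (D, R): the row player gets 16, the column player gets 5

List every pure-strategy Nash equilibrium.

none

(U, L): the column player prefers R (19 > 4) — not an equilibrium.
(U, R): the row player prefers D (16 > 13) — not an equilibrium.
(D, L): the row player prefers U (13 > 7) — not an equilibrium.
(D, R): the column player prefers L (12 > 5) — not an equilibrium.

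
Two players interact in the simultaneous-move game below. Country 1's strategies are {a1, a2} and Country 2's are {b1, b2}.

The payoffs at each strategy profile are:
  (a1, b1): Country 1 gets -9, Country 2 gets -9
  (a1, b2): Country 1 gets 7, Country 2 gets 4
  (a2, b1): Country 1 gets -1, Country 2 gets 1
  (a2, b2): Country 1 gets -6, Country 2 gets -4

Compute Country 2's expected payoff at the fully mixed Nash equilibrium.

First find p, the probability Country 1 plays a1, from Country 2's indifference between b1 and b2: −9p + (1−p) = 4p − 4(1−p), giving p = 5/18.
Since Country 2 is indifferent in equilibrium, Country 2's expected payoff equals the payoff from either column against (5/18, 13/18). Using b1: −9(5/18) + (13/18) = -16/9.

-16/9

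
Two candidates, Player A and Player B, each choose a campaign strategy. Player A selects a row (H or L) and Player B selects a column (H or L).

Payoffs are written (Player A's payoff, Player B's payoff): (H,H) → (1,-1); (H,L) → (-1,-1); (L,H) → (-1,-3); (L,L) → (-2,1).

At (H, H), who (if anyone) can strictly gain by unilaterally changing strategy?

Player A at (H, H) earns 1; deviating to L yields -1 — not better.
Player B earns -1; deviating to L yields -1 — not better.
Neither player can strictly improve; the profile is a Nash equilibrium.

Neither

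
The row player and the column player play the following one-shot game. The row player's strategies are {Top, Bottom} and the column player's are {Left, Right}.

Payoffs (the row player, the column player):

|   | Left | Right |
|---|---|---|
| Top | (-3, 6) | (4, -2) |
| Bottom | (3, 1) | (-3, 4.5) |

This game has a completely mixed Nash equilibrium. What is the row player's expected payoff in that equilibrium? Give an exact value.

First find y, the probability the column player plays Left, from the row player's indifference between Top and Bottom: −3y + 4(1−y) = 3y − 3(1−y), giving y = 7/13.
Since the row player is indifferent in equilibrium, the row player's expected payoff equals the payoff from either row against (7/13, 6/13). Using Top: −3(7/13) + 4(6/13) = 3/13.

3/13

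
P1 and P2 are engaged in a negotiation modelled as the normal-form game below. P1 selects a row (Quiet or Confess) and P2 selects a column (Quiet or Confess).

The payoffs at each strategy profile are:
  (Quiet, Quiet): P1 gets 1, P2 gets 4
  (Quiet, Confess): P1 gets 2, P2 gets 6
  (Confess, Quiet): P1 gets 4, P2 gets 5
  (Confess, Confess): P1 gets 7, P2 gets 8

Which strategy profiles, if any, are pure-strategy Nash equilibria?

(Quiet, Quiet): P1 prefers Confess (4 > 1); P2 prefers Confess (6 > 4) — not an equilibrium.
(Quiet, Confess): P1 prefers Confess (7 > 2) — not an equilibrium.
(Confess, Quiet): P2 prefers Confess (8 > 5) — not an equilibrium.
(Confess, Confess): P1 gets 7 ≥ 2 from Quiet, and P2 gets 8 ≥ 5 from Quiet — Nash equilibrium.

(Confess, Confess)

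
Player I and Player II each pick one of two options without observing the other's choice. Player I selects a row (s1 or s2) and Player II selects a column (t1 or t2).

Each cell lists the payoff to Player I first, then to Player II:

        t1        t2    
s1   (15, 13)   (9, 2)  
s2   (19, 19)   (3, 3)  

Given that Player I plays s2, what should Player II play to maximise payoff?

Against s2, Player II earns 19 from t1 and 3 from t2.
So t1 is the best response.

t1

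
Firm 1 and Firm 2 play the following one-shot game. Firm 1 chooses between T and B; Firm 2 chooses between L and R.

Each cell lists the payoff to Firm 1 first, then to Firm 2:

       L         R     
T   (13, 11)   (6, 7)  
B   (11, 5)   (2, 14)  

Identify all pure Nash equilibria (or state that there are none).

(T, L): Firm 1 gets 13 ≥ 11 from B, and Firm 2 gets 11 ≥ 7 from R — Nash equilibrium.
(T, R): Firm 2 prefers L (11 > 7) — not an equilibrium.
(B, L): Firm 1 prefers T (13 > 11); Firm 2 prefers R (14 > 5) — not an equilibrium.
(B, R): Firm 1 prefers T (6 > 2) — not an equilibrium.

(T, L)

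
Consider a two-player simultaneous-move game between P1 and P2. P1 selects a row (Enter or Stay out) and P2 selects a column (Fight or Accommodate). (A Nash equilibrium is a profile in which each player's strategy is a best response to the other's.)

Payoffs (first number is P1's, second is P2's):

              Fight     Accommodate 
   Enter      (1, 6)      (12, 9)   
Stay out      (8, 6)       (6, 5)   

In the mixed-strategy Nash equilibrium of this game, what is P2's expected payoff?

6

First find p, the probability P1 plays Enter, from P2's indifference between Fight and Accommodate: 6p + 6(1−p) = 9p + 5(1−p), giving p = 1/4.
Since P2 is indifferent in equilibrium, P2's expected payoff equals the payoff from either column against (1/4, 3/4). Using Fight: 6(1/4) + 6(3/4) = 6.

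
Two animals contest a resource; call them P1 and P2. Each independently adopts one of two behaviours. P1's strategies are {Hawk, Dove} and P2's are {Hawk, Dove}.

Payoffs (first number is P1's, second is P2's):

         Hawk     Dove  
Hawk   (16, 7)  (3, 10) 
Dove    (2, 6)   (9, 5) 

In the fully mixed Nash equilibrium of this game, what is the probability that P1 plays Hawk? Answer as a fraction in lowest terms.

Let x be the probability that P1 plays Hawk. In a completely mixed equilibrium, P2 must be indifferent between Hawk and Dove.
P2's expected payoff from Hawk is 7x + 6(1−x); from Dove it is 10x + 5(1−x).
Setting these equal: x + 6 = 5x + 5, so x = 1/4.

1/4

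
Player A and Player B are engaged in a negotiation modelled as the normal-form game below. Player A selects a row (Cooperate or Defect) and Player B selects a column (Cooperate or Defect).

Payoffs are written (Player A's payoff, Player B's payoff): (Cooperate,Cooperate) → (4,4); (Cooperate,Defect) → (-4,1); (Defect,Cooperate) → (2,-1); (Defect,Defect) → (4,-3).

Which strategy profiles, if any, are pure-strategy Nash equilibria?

(Cooperate, Cooperate)

(Cooperate, Cooperate): Player A gets 4 ≥ 2 from Defect, and Player B gets 4 ≥ 1 from Defect — Nash equilibrium.
(Cooperate, Defect): Player A prefers Defect (4 > -4); Player B prefers Cooperate (4 > 1) — not an equilibrium.
(Defect, Cooperate): Player A prefers Cooperate (4 > 2) — not an equilibrium.
(Defect, Defect): Player B prefers Cooperate (-1 > -3) — not an equilibrium.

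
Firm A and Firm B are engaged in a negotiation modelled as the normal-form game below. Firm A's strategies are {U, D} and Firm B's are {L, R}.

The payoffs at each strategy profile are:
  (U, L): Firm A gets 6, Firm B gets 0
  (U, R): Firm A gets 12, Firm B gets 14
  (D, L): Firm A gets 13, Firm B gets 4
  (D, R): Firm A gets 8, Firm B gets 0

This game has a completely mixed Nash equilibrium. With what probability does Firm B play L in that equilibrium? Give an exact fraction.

4/11

Let y be the probability that Firm B plays L. In a completely mixed equilibrium, Firm A must be indifferent between U and D.
Firm A's expected payoff from U is 6y + 12(1−y); from D it is 13y + 8(1−y).
Setting these equal: −6y + 12 = 5y + 8, so y = 4/11.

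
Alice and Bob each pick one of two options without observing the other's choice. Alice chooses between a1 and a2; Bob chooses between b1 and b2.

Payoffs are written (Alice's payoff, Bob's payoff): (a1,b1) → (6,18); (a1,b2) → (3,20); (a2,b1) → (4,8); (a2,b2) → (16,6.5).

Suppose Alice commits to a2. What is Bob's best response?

b1

Against a2, Bob earns 8 from b1 and 6.5 from b2.
So b1 is the best response.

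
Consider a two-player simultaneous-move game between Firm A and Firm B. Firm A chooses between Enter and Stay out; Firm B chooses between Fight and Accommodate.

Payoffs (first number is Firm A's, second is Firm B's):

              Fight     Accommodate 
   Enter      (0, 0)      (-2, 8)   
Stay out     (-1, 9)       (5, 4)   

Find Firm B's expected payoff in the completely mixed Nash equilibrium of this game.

First find p, the probability Firm A plays Enter, from Firm B's indifference between Fight and Accommodate: 9(1−p) = 8p + 4(1−p), giving p = 5/13.
Since Firm B is indifferent in equilibrium, Firm B's expected payoff equals the payoff from either column against (5/13, 8/13). Using Fight: 9(8/13) = 72/13.

72/13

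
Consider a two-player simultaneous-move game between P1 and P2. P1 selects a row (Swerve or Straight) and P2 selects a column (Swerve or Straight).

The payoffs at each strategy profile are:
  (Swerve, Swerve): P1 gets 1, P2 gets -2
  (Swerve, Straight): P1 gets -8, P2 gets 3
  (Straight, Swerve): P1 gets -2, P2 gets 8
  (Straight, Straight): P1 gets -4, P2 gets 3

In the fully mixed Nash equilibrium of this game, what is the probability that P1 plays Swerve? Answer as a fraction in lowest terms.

Let p be the probability that P1 plays Swerve. In a completely mixed equilibrium, P2 must be indifferent between Swerve and Straight.
P2's expected payoff from Swerve is −2p + 8(1−p); from Straight it is 3p + 3(1−p).
Setting these equal: −10p + 8 = 3, so p = 1/2.

1/2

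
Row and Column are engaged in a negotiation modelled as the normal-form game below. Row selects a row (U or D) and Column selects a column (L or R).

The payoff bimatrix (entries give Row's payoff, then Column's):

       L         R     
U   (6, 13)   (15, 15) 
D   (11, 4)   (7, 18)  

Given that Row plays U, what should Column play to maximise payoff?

Against U, Column earns 13 from L and 15 from R.
So R is the best response.

R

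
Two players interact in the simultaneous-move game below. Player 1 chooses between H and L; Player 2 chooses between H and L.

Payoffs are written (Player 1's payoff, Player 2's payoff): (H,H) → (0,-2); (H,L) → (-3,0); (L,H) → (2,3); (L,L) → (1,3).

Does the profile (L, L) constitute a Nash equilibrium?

Yes

At (L, L), Player 1 earns 1; switching to H would give -3, so Player 1 has no profitable deviation.
Player 2 earns 3; switching to H would give 3, so Player 2 has no profitable deviation.
Neither player can gain by a unilateral deviation, so this profile is a Nash equilibrium.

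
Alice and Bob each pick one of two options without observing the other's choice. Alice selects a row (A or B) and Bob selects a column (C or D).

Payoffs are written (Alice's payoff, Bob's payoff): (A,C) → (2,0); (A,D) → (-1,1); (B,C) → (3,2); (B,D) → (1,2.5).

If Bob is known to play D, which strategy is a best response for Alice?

B

Against D, Alice earns -1 from A and 1 from B.
So B is the best response.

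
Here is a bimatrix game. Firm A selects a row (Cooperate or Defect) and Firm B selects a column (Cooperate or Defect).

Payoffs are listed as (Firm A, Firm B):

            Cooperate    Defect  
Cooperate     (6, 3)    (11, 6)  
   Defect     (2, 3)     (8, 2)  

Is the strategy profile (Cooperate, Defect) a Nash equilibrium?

Yes

At (Cooperate, Defect), Firm A earns 11; switching to Defect would give 8, so Firm A has no profitable deviation.
Firm B earns 6; switching to Cooperate would give 3, so Firm B has no profitable deviation.
Neither player can gain by a unilateral deviation, so this profile is a Nash equilibrium.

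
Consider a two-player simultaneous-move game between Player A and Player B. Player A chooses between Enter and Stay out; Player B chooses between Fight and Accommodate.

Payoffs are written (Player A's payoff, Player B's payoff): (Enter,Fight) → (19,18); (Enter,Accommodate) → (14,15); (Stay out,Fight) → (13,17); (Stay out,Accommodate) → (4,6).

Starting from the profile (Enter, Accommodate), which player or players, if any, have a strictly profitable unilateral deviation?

Player B

Player A at (Enter, Accommodate) earns 14; deviating to Stay out yields 4 — not better.
Player B earns 15; deviating to Fight yields 18 — a strict improvement.
Only Player B has a strictly profitable deviation.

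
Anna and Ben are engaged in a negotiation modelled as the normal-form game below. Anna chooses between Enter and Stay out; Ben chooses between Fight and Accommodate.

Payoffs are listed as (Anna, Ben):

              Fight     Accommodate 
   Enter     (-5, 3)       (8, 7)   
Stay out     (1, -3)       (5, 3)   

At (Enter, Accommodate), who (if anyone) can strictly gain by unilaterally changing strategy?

Neither

Anna at (Enter, Accommodate) earns 8; deviating to Stay out yields 5 — not better.
Ben earns 7; deviating to Fight yields 3 — not better.
Neither player can strictly improve; the profile is a Nash equilibrium.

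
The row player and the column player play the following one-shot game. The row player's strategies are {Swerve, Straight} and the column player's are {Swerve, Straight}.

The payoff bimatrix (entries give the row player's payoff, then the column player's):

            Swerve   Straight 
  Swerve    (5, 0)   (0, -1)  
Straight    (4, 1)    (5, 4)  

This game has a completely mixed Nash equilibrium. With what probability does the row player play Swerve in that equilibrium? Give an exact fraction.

Let p be the probability that the row player plays Swerve. In a completely mixed equilibrium, the column player must be indifferent between Swerve and Straight.
The column player's expected payoff from Swerve is (1−p); from Straight it is −p + 4(1−p).
Setting these equal: −p + 1 = −5p + 4, so p = 3/4.

3/4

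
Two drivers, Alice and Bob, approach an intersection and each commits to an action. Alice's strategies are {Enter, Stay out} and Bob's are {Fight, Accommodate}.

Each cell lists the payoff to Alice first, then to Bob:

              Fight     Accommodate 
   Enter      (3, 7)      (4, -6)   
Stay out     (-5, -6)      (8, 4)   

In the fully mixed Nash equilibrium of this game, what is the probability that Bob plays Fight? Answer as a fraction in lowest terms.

Let y be the probability that Bob plays Fight. In a completely mixed equilibrium, Alice must be indifferent between Enter and Stay out.
Alice's expected payoff from Enter is 3y + 4(1−y); from Stay out it is −5y + 8(1−y).
Setting these equal: −y + 4 = −13y + 8, so y = 1/3.

1/3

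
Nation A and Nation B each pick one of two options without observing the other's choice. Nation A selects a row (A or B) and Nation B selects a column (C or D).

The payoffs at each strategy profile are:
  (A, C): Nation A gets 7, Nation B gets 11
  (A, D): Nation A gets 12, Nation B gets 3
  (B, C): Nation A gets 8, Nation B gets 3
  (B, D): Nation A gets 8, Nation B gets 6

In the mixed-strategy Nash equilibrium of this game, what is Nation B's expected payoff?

57/11

First find x, the probability Nation A plays A, from Nation B's indifference between C and D: 11x + 3(1−x) = 3x + 6(1−x), giving x = 3/11.
Since Nation B is indifferent in equilibrium, Nation B's expected payoff equals the payoff from either column against (3/11, 8/11). Using C: 11(3/11) + 3(8/11) = 57/11.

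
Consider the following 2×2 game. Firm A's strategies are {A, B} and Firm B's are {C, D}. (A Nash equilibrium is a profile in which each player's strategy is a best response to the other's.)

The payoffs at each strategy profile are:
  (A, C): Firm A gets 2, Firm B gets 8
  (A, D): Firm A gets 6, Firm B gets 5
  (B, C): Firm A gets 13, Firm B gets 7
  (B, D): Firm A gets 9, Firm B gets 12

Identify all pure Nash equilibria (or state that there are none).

(A, C): Firm A prefers B (13 > 2) — not an equilibrium.
(A, D): Firm A prefers B (9 > 6); Firm B prefers C (8 > 5) — not an equilibrium.
(B, C): Firm B prefers D (12 > 7) — not an equilibrium.
(B, D): Firm A gets 9 ≥ 6 from A, and Firm B gets 12 ≥ 7 from C — Nash equilibrium.

(B, D)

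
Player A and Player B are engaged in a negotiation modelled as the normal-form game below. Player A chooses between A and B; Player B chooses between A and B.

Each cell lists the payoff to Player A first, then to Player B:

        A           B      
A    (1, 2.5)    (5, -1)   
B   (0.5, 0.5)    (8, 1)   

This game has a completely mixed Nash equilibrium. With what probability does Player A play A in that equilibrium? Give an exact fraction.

Let p be the probability that Player A plays A. In a completely mixed equilibrium, Player B must be indifferent between A and B.
Player B's expected payoff from A is 2.5p + 0.5(1−p); from B it is −p + (1−p).
Setting these equal: 2p + 0.5 = −2p + 1, so p = 1/8.

1/8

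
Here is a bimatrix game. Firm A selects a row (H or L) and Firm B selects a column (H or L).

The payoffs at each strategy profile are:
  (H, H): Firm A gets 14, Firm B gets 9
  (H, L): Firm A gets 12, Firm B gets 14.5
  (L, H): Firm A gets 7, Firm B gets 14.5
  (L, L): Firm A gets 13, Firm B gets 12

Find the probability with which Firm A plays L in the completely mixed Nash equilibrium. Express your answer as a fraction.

11/16

Let p be the probability that Firm A plays H. In a completely mixed equilibrium, Firm B must be indifferent between H and L.
Firm B's expected payoff from H is 9p + 14.5(1−p); from L it is 14.5p + 12(1−p).
Setting these equal: −5.5p + 14.5 = 2.5p + 12, so p = 5/16.
Therefore Firm A plays L with probability 1 − 5/16 = 11/16.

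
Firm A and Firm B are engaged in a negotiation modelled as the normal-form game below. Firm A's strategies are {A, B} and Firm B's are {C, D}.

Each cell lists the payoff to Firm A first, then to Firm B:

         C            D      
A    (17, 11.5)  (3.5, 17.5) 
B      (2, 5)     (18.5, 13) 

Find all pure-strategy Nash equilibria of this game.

(A, C): Firm B prefers D (17.5 > 11.5) — not an equilibrium.
(A, D): Firm A prefers B (18.5 > 3.5) — not an equilibrium.
(B, C): Firm A prefers A (17 > 2); Firm B prefers D (13 > 5) — not an equilibrium.
(B, D): Firm A gets 18.5 ≥ 3.5 from A, and Firm B gets 13 ≥ 5 from C — Nash equilibrium.

(B, D)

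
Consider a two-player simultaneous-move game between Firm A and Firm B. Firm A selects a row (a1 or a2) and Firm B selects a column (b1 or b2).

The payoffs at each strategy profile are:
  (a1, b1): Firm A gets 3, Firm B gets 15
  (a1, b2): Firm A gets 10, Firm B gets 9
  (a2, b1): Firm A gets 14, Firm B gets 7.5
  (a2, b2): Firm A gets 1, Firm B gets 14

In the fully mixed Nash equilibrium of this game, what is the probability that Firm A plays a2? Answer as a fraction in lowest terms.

Let r be the probability that Firm A plays a1. In a completely mixed equilibrium, Firm B must be indifferent between b1 and b2.
Firm B's expected payoff from b1 is 15r + 7.5(1−r); from b2 it is 9r + 14(1−r).
Setting these equal: 7.5r + 7.5 = −5r + 14, so r = 13/25.
Therefore Firm A plays a2 with probability 1 − 13/25 = 12/25.

12/25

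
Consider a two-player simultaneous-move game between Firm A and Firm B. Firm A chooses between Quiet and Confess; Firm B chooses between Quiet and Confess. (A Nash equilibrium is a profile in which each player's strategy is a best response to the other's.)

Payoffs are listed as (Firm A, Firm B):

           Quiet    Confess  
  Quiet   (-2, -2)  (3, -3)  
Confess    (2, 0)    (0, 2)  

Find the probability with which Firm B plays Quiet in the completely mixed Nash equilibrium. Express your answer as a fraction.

3/7

Let c be the probability that Firm B plays Quiet. In a completely mixed equilibrium, Firm A must be indifferent between Quiet and Confess.
Firm A's expected payoff from Quiet is −2c + 3(1−c); from Confess it is 2c.
Setting these equal: −5c + 3 = 2c, so c = 3/7.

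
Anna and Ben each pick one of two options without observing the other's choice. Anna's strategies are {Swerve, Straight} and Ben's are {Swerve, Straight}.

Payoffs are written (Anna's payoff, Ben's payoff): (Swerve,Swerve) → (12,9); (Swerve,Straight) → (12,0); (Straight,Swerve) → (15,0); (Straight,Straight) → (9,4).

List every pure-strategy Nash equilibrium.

(Swerve, Swerve): Anna prefers Straight (15 > 12) — not an equilibrium.
(Swerve, Straight): Ben prefers Swerve (9 > 0) — not an equilibrium.
(Straight, Swerve): Ben prefers Straight (4 > 0) — not an equilibrium.
(Straight, Straight): Anna prefers Swerve (12 > 9) — not an equilibrium.

none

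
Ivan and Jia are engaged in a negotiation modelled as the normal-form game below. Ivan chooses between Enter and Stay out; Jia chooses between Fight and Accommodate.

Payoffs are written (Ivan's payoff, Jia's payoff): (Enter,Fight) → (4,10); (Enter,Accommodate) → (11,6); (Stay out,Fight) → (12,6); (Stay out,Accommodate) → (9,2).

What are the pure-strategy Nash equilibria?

(Stay out, Fight)

(Enter, Fight): Ivan prefers Stay out (12 > 4) — not an equilibrium.
(Enter, Accommodate): Jia prefers Fight (10 > 6) — not an equilibrium.
(Stay out, Fight): Ivan gets 12 ≥ 4 from Enter, and Jia gets 6 ≥ 2 from Accommodate — Nash equilibrium.
(Stay out, Accommodate): Ivan prefers Enter (11 > 9); Jia prefers Fight (6 > 2) — not an equilibrium.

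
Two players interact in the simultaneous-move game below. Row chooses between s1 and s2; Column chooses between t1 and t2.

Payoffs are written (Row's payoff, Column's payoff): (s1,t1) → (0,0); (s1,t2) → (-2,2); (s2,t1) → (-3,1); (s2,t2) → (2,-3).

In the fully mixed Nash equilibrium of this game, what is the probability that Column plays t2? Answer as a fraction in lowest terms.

Let q be the probability that Column plays t1. In a completely mixed equilibrium, Row must be indifferent between s1 and s2.
Row's expected payoff from s1 is −2(1−q); from s2 it is −3q + 2(1−q).
Setting these equal: 2q − 2 = −5q + 2, so q = 4/7.
Therefore Column plays t2 with probability 1 − 4/7 = 3/7.

3/7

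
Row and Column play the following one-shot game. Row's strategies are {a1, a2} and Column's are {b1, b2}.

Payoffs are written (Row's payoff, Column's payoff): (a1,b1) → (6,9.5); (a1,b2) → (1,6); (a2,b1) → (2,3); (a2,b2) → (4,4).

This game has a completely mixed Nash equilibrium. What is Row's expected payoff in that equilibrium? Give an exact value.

22/7

First find y, the probability Column plays b1, from Row's indifference between a1 and a2: 6y + (1−y) = 2y + 4(1−y), giving y = 3/7.
Since Row is indifferent in equilibrium, Row's expected payoff equals the payoff from either row against (3/7, 4/7). Using a1: 6(3/7) + (4/7) = 22/7.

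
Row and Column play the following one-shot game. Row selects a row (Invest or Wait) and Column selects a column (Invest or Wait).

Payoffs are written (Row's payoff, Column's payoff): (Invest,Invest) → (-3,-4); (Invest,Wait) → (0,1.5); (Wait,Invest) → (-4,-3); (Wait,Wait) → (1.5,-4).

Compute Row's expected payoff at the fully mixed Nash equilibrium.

First find y, the probability Column plays Invest, from Row's indifference between Invest and Wait: −3y = −4y + 1.5(1−y), giving y = 3/5.
Since Row is indifferent in equilibrium, Row's expected payoff equals the payoff from either row against (3/5, 2/5). Using Invest: −3(3/5) = -9/5.

-9/5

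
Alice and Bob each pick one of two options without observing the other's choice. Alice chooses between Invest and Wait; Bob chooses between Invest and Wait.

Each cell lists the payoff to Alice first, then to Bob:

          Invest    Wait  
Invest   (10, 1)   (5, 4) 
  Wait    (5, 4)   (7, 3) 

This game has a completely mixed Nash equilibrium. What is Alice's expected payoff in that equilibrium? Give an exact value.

45/7

First find y, the probability Bob plays Invest, from Alice's indifference between Invest and Wait: 10y + 5(1−y) = 5y + 7(1−y), giving y = 2/7.
Since Alice is indifferent in equilibrium, Alice's expected payoff equals the payoff from either row against (2/7, 5/7). Using Invest: 10(2/7) + 5(5/7) = 45/7.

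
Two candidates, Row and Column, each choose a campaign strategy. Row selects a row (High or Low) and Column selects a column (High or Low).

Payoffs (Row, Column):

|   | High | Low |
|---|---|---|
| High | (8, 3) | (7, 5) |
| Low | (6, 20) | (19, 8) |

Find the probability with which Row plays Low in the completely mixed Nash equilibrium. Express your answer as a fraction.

Let r be the probability that Row plays High. In a completely mixed equilibrium, Column must be indifferent between High and Low.
Column's expected payoff from High is 3r + 20(1−r); from Low it is 5r + 8(1−r).
Setting these equal: −17r + 20 = −3r + 8, so r = 6/7.
Therefore Row plays Low with probability 1 − 6/7 = 1/7.

1/7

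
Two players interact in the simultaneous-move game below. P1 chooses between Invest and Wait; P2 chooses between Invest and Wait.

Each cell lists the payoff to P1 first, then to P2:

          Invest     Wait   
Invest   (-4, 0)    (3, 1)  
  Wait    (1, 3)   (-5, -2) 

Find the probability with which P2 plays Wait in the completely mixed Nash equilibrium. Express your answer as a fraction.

5/13

Let c be the probability that P2 plays Invest. In a completely mixed equilibrium, P1 must be indifferent between Invest and Wait.
P1's expected payoff from Invest is −4c + 3(1−c); from Wait it is c − 5(1−c).
Setting these equal: −7c + 3 = 6c − 5, so c = 8/13.
Therefore P2 plays Wait with probability 1 − 8/13 = 5/13.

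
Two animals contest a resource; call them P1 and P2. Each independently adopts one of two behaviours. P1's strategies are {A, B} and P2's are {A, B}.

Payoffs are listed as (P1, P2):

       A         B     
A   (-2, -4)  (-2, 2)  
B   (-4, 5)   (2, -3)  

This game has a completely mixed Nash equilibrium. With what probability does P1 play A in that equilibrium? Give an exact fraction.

4/7

Let x be the probability that P1 plays A. In a completely mixed equilibrium, P2 must be indifferent between A and B.
P2's expected payoff from A is −4x + 5(1−x); from B it is 2x − 3(1−x).
Setting these equal: −9x + 5 = 5x − 3, so x = 4/7.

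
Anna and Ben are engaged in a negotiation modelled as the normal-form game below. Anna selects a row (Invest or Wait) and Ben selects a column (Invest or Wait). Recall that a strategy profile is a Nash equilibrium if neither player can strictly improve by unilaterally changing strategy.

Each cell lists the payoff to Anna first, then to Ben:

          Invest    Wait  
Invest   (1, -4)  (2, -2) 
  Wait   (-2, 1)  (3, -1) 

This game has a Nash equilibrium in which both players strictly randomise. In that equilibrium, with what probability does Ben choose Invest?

1/4

Let y be the probability that Ben plays Invest. In a completely mixed equilibrium, Anna must be indifferent between Invest and Wait.
Anna's expected payoff from Invest is y + 2(1−y); from Wait it is −2y + 3(1−y).
Setting these equal: −y + 2 = −5y + 3, so y = 1/4.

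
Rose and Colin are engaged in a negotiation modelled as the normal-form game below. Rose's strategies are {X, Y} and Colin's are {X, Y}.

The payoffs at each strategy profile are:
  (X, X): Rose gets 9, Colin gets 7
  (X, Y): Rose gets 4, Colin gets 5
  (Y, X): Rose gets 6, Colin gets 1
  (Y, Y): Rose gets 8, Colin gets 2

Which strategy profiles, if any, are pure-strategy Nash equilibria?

(X, X): Rose gets 9 ≥ 6 from Y, and Colin gets 7 ≥ 5 from Y — Nash equilibrium.
(X, Y): Rose prefers Y (8 > 4); Colin prefers X (7 > 5) — not an equilibrium.
(Y, X): Rose prefers X (9 > 6); Colin prefers Y (2 > 1) — not an equilibrium.
(Y, Y): Rose gets 8 ≥ 4 from X, and Colin gets 2 ≥ 1 from X — Nash equilibrium.

(X, X) and (Y, Y)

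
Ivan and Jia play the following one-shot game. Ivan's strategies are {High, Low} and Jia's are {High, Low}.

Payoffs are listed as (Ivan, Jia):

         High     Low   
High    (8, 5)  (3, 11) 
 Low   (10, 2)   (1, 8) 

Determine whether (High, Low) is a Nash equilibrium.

At (High, Low), Ivan earns 3; switching to Low would give 1, so Ivan has no profitable deviation.
Jia earns 11; switching to High would give 5, so Jia has no profitable deviation.
Neither player can gain by a unilateral deviation, so this profile is a Nash equilibrium.

Yes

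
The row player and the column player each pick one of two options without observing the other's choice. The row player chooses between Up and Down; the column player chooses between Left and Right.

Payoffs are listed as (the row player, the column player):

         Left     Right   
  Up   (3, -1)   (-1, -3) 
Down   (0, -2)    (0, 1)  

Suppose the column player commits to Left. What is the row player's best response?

Against Left, the row player earns 3 from Up and 0 from Down.
So Up is the best response.

Up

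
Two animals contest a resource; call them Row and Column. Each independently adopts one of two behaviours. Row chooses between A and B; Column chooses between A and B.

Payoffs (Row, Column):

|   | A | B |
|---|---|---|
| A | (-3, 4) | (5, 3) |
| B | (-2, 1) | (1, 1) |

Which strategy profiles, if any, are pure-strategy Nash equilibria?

(A, A): Row prefers B (-2 > -3) — not an equilibrium.
(A, B): Column prefers A (4 > 3) — not an equilibrium.
(B, A): Row gets -2 ≥ -3 from A, and Column gets 1 ≥ 1 from B — Nash equilibrium.
(B, B): Row prefers A (5 > 1) — not an equilibrium.

(B, A)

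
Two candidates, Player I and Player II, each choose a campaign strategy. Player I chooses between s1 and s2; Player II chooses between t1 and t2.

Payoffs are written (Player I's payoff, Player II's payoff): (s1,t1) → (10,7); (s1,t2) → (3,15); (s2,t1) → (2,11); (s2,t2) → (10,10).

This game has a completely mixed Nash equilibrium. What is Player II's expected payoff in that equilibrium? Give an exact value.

95/9

First find p, the probability Player I plays s1, from Player II's indifference between t1 and t2: 7p + 11(1−p) = 15p + 10(1−p), giving p = 1/9.
Since Player II is indifferent in equilibrium, Player II's expected payoff equals the payoff from either column against (1/9, 8/9). Using t1: 7(1/9) + 11(8/9) = 95/9.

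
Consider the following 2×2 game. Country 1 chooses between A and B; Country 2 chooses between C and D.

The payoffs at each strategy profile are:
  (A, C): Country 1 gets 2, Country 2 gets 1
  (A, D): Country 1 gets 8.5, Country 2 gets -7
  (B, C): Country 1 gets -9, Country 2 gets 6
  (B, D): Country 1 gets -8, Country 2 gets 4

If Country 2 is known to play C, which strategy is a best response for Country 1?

Against C, Country 1 earns 2 from A and -9 from B.
So A is the best response.

A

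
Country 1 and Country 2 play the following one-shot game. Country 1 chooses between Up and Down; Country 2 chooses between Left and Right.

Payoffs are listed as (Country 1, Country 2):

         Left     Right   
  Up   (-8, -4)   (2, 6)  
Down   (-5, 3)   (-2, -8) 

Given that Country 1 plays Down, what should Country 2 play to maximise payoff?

Left

Against Down, Country 2 earns 3 from Left and -8 from Right.
So Left is the best response.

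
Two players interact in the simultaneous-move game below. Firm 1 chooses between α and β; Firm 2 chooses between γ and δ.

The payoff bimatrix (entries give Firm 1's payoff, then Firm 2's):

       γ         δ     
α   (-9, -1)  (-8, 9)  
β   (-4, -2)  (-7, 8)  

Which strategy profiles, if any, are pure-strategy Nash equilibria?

(α, γ): Firm 1 prefers β (-4 > -9); Firm 2 prefers δ (9 > -1) — not an equilibrium.
(α, δ): Firm 1 prefers β (-7 > -8) — not an equilibrium.
(β, γ): Firm 2 prefers δ (8 > -2) — not an equilibrium.
(β, δ): Firm 1 gets -7 ≥ -8 from α, and Firm 2 gets 8 ≥ -2 from γ — Nash equilibrium.

(β, δ)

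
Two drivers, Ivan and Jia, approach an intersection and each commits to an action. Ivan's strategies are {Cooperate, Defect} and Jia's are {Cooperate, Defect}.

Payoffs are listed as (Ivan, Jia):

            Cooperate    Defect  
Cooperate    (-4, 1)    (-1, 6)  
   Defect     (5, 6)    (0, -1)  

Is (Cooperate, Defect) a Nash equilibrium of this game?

At (Cooperate, Defect), Ivan earns -1; switching to Defect would give 0, so Ivan would deviate.
Jia earns 6; switching to Cooperate would give 1, so Jia has no profitable deviation.
Since at least one player can profitably deviate, this is not a Nash equilibrium.

No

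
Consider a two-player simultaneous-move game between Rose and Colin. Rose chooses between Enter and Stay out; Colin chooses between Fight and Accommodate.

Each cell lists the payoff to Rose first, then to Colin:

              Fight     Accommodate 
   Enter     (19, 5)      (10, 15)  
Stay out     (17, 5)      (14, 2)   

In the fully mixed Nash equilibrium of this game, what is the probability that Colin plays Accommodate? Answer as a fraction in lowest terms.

Let c be the probability that Colin plays Fight. In a completely mixed equilibrium, Rose must be indifferent between Enter and Stay out.
Rose's expected payoff from Enter is 19c + 10(1−c); from Stay out it is 17c + 14(1−c).
Setting these equal: 9c + 10 = 3c + 14, so c = 2/3.
Therefore Colin plays Accommodate with probability 1 − 2/3 = 1/3.

1/3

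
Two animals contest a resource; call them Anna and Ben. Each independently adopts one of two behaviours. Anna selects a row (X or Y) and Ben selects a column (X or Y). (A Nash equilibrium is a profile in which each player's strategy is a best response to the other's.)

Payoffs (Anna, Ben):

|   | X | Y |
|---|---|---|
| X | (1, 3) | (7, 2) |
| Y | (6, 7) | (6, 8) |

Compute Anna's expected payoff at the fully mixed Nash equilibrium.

6

First find q, the probability Ben plays X, from Anna's indifference between X and Y: q + 7(1−q) = 6q + 6(1−q), giving q = 1/6.
Since Anna is indifferent in equilibrium, Anna's expected payoff equals the payoff from either row against (1/6, 5/6). Using X: (1/6) + 7(5/6) = 6.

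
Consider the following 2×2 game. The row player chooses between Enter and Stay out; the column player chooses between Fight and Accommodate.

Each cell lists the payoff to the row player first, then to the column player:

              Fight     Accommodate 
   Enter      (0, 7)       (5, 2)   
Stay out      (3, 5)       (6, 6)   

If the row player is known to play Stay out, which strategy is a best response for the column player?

Accommodate

Against Stay out, the column player earns 5 from Fight and 6 from Accommodate.
So Accommodate is the best response.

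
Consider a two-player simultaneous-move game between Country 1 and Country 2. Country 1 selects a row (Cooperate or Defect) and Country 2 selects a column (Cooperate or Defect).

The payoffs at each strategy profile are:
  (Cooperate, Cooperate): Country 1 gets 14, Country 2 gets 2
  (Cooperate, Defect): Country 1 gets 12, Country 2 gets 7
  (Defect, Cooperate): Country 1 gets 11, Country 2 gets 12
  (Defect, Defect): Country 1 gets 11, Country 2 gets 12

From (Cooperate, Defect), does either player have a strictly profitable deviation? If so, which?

Neither

Country 1 at (Cooperate, Defect) earns 12; deviating to Defect yields 11 — not better.
Country 2 earns 7; deviating to Cooperate yields 2 — not better.
Neither player can strictly improve; the profile is a Nash equilibrium.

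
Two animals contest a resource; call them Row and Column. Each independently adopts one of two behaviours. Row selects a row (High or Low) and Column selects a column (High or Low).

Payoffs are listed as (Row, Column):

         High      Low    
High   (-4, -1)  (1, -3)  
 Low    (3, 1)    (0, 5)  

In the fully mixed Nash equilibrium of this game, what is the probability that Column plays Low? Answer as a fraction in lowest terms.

Let q be the probability that Column plays High. In a completely mixed equilibrium, Row must be indifferent between High and Low.
Row's expected payoff from High is −4q + (1−q); from Low it is 3q.
Setting these equal: −5q + 1 = 3q, so q = 1/8.
Therefore Column plays Low with probability 1 − 1/8 = 7/8.

7/8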